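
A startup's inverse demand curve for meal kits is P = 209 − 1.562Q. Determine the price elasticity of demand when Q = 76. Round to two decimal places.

-0.76

At Q = 76, P = 209 − 1.562(76) = 90.29.
dP/dQ = −1.562, so dQ/dP = 1/(−1.562) = -0.640.
ε = (dQ/dP)(P/Q) = (-0.640)(90.29/76).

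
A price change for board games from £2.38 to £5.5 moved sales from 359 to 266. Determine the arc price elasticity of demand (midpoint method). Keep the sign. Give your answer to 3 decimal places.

ΔQ = 266 − 359 = -93; ΔP = 5.5 − 2.38 = 3.12.
Midpoints: P̄ = 3.94, Q̄ = 312.5.
ε = (ΔQ/ΔP)(P̄/Q̄) = (-93/3.12)(3.94/312.5).

-0.376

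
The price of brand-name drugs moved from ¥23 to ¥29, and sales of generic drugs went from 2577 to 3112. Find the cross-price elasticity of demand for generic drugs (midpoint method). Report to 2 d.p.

ΔQ_x = 3112 − 2577 = 535; ΔP_y = 29 − 23 = 6.
Midpoints: P̄_y = 26.00, Q̄_x = 2844.5.
ε_xy = (ΔQ_x/ΔP_y)(P̄_y/Q̄_x) = (535/6)(26.00/2844.5).
ε_xy > 0, so the goods are substitutes.

0.82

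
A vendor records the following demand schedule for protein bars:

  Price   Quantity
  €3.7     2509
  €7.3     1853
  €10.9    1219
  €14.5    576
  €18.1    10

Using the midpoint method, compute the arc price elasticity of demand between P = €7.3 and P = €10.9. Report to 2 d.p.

At P = 7.3, Q = 1853; at P = 10.9, Q = 1219.
ΔQ = -634, ΔP = 3.6. Midpoints: P̄ = 9.10, Q̄ = 1536.0.
ε = (ΔQ/ΔP)(P̄/Q̄) = (-634/3.6)(9.10/1536.0).

-1.04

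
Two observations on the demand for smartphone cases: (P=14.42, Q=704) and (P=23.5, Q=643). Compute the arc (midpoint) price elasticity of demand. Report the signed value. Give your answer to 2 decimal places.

ΔQ = 643 − 704 = -61; ΔP = 23.5 − 14.42 = 9.08.
Midpoints: P̄ = 18.96, Q̄ = 673.5.
ε = (ΔQ/ΔP)(P̄/Q̄) = (-61/9.08)(18.96/673.5).

-0.19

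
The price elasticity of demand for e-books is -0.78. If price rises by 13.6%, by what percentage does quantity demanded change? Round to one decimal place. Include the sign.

-10.6%

%ΔQ ≈ ε × %ΔP = (-0.78)(13.6%) = -10.61%.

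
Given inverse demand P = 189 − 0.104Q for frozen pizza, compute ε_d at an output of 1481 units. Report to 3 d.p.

-0.227

At Q = 1481, P = 189 − 0.104(1481) = 34.98.
dP/dQ = −0.104, so dQ/dP = 1/(−0.104) = -9.615.
ε = (dQ/dP)(P/Q) = (-9.615)(34.98/1481).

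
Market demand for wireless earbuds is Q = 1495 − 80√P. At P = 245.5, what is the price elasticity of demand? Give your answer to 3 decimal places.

-2.595

At P = 245.5, Q = 241.525.
dQ/dP = −80/(2√P) = -2.553.
ε = (dQ/dP)(P/Q) = (-2.553)(245.5/241.525).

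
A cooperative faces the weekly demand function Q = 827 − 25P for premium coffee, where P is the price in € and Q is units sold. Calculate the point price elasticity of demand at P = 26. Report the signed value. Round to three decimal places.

-3.672

At P = 26, Q = 177.
dQ/dP = −25.
ε = (dQ/dP)(P/Q) = (-25)(26/177).
|ε| > 1, so demand is elastic at this price.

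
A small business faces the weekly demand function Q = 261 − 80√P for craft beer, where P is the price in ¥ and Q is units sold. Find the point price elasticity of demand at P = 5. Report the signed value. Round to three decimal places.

At P = 5, Q = 82.115.
dQ/dP = −80/(2√P) = -17.889.
ε = (dQ/dP)(P/Q) = (-17.889)(5/82.115).

-1.089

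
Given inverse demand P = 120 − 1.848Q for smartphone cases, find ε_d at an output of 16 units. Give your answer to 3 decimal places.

-3.058

At Q = 16, P = 120 − 1.848(16) = 90.43.
dP/dQ = −1.848, so dQ/dP = 1/(−1.848) = -0.541.
ε = (dQ/dP)(P/Q) = (-0.541)(90.43/16).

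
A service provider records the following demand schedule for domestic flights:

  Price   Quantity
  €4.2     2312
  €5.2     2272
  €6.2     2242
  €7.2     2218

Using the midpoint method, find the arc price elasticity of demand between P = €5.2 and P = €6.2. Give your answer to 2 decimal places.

At P = 5.2, Q = 2272; at P = 6.2, Q = 2242.
ΔQ = -30, ΔP = 1.0. Midpoints: P̄ = 5.70, Q̄ = 2257.0.
ε = (ΔQ/ΔP)(P̄/Q̄) = (-30/1.0)(5.70/2257.0).

-0.08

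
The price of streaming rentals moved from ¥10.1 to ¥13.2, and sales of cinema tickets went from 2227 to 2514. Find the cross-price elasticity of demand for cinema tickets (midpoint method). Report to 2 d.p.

0.45

ΔQ_x = 2514 − 2227 = 287; ΔP_y = 13.2 − 10.1 = 3.1.
Midpoints: P̄_y = 11.65, Q̄_x = 2370.5.
ε_xy = (ΔQ_x/ΔP_y)(P̄_y/Q̄_x) = (287/3.1)(11.65/2370.5).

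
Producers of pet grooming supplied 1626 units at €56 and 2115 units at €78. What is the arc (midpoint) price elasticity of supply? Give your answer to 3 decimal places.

ΔQ = 2115 − 1626 = 489; ΔP = 78 − 56 = 22.
Midpoints: P̄ = 67.00, Q̄ = 1870.5.
ε_s = (ΔQ/ΔP)(P̄/Q̄) = (489/22)(67.00/1870.5).

0.796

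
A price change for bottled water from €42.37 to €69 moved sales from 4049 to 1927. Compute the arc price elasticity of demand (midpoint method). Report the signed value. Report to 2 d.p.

-1.49

ΔQ = 1927 − 4049 = -2122; ΔP = 69 − 42.37 = 26.63.
Midpoints: P̄ = 55.69, Q̄ = 2988.0.
ε = (ΔQ/ΔP)(P̄/Q̄) = (-2122/26.63)(55.69/2988.0).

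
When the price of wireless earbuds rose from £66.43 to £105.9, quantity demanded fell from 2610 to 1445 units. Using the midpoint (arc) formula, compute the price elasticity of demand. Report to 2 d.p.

-1.25

ΔQ = 1445 − 2610 = -1165; ΔP = 105.9 − 66.43 = 39.47.
Midpoints: P̄ = 86.17, Q̄ = 2027.5.
ε = (ΔQ/ΔP)(P̄/Q̄) = (-1165/39.47)(86.17/2027.5).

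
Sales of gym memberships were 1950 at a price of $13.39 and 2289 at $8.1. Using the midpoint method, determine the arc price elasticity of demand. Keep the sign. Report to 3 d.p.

ΔQ = 2289 − 1950 = 339; ΔP = 8.1 − 13.39 = -5.29.
Midpoints: P̄ = 10.75, Q̄ = 2119.5.
ε = (ΔQ/ΔP)(P̄/Q̄) = (339/-5.29)(10.75/2119.5).

-0.325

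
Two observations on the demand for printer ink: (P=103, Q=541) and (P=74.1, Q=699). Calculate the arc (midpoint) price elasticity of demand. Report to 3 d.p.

ΔQ = 699 − 541 = 158; ΔP = 74.1 − 103 = -28.9.
Midpoints: P̄ = 88.55, Q̄ = 620.0.
ε = (ΔQ/ΔP)(P̄/Q̄) = (158/-28.9)(88.55/620.0).

-0.781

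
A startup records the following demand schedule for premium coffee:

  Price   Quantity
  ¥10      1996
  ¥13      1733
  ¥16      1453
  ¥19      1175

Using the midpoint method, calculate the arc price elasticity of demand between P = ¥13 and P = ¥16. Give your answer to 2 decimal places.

-0.85

At P = 13, Q = 1733; at P = 16, Q = 1453.
ΔQ = -280, ΔP = 3. Midpoints: P̄ = 14.50, Q̄ = 1593.0.
ε = (ΔQ/ΔP)(P̄/Q̄) = (-280/3)(14.50/1593.0).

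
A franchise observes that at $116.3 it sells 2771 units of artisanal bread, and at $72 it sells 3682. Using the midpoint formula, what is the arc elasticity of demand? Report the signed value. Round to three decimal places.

-0.600

ΔQ = 3682 − 2771 = 911; ΔP = 72 − 116.3 = -44.3.
Midpoints: P̄ = 94.15, Q̄ = 3226.5.
ε = (ΔQ/ΔP)(P̄/Q̄) = (911/-44.3)(94.15/3226.5).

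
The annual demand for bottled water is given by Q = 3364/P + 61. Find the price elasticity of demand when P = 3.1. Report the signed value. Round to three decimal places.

At P = 3.1, Q = 1146.161.
dQ/dP = −3364/P² = -350.052.
ε = (dQ/dP)(P/Q) = (-350.052)(3.1/1146.161).
|ε| < 1, so demand is inelastic at this price.

-0.947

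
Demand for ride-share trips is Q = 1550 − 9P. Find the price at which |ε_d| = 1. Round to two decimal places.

For linear demand Q = a − bP, ε = −bP/(a − bP). |ε| = 1 when bP = a − bP, i.e. P = a/(2b).
P = 1550/(2·9) = 1550/18 = 86.1111.

86.11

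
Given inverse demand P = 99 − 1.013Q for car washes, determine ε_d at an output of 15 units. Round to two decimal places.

At Q = 15, P = 99 − 1.013(15) = 83.81.
dP/dQ = −1.013, so dQ/dP = 1/(−1.013) = -0.987.
ε = (dQ/dP)(P/Q) = (-0.987)(83.81/15).

-5.52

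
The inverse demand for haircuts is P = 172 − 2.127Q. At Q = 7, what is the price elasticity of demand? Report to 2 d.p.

At Q = 7, P = 172 − 2.127(7) = 157.11.
dP/dQ = −2.127, so dQ/dP = 1/(−2.127) = -0.470.
ε = (dQ/dP)(P/Q) = (-0.470)(157.11/7).

-10.55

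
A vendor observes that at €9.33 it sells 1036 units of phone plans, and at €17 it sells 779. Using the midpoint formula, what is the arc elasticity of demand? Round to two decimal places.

-0.49

ΔQ = 779 − 1036 = -257; ΔP = 17 − 9.33 = 7.67.
Midpoints: P̄ = 13.16, Q̄ = 907.5.
ε = (ΔQ/ΔP)(P̄/Q̄) = (-257/7.67)(13.16/907.5).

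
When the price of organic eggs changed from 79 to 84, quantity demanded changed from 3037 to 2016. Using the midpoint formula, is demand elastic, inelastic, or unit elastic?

elastic

Arc ε ≈ -6.587.
|ε| = 6.59 > 1.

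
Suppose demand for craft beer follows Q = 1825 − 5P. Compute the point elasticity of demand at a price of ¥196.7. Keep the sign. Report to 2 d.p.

At P = 196.7, Q = 841.500.
dQ/dP = −5.
ε = (dQ/dP)(P/Q) = (-5)(196.7/841.500).

-1.17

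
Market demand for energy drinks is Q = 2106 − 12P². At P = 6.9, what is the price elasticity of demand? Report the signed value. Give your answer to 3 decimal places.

-0.745

At P = 6.9, Q = 1534.680.
dQ/dP = −24P = -165.600.
ε = (dQ/dP)(P/Q) = (-165.600)(6.9/1534.680).
|ε| < 1, so demand is inelastic at this price.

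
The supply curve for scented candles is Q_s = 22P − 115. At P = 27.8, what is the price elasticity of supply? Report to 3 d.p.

At P = 27.8, Q_s = 496.60.
dQ_s/dP = 22.
ε_s = (dQ_s/dP)(P/Q_s) = (22)(27.8/496.60).

1.232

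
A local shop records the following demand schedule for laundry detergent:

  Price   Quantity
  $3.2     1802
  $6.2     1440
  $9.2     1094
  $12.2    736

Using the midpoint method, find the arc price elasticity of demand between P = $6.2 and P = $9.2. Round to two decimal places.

-0.70

At P = 6.2, Q = 1440; at P = 9.2, Q = 1094.
ΔQ = -346, ΔP = 3.0. Midpoints: P̄ = 7.70, Q̄ = 1267.0.
ε = (ΔQ/ΔP)(P̄/Q̄) = (-346/3.0)(7.70/1267.0).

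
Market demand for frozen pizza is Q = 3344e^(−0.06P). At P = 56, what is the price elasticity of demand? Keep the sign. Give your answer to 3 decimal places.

At P = 56, Q = 116.155.
dQ/dP = −0.06·3344e^(−0.06P) = −0.06Q = -6.969.
ε = (dQ/dP)(P/Q) = (-6.969)(56/116.155).

-3.360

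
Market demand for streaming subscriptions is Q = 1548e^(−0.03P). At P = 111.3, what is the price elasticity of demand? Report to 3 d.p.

At P = 111.3, Q = 54.911.
dQ/dP = −0.03·1548e^(−0.03P) = −0.03Q = -1.647.
ε = (dQ/dP)(P/Q) = (-1.647)(111.3/54.911).

-3.339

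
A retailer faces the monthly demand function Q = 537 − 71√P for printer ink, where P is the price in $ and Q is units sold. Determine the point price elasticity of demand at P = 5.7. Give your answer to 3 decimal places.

-0.231

At P = 5.7, Q = 367.490.
dQ/dP = −71/(2√P) = -14.869.
ε = (dQ/dP)(P/Q) = (-14.869)(5.7/367.490).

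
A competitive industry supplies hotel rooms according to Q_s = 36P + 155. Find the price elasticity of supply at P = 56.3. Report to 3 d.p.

0.929

At P = 56.3, Q_s = 2181.80.
dQ_s/dP = 36.
ε_s = (dQ_s/dP)(P/Q_s) = (36)(56.3/2181.80).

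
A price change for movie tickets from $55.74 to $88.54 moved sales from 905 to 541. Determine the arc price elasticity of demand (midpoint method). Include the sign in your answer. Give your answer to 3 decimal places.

ΔQ = 541 − 905 = -364; ΔP = 88.54 − 55.74 = 32.8.
Midpoints: P̄ = 72.14, Q̄ = 723.0.
ε = (ΔQ/ΔP)(P̄/Q̄) = (-364/32.8)(72.14/723.0).

-1.107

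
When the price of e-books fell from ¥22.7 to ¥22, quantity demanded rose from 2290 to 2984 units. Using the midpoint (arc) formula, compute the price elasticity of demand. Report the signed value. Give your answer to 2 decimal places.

ΔQ = 2984 − 2290 = 694; ΔP = 22 − 22.7 = -0.7.
Midpoints: P̄ = 22.35, Q̄ = 2637.0.
ε = (ΔQ/ΔP)(P̄/Q̄) = (694/-0.7)(22.35/2637.0).

-8.40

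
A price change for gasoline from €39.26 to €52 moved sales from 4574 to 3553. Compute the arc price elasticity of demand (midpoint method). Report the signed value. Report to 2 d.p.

-0.90

ΔQ = 3553 − 4574 = -1021; ΔP = 52 − 39.26 = 12.74.
Midpoints: P̄ = 45.63, Q̄ = 4063.5.
ε = (ΔQ/ΔP)(P̄/Q̄) = (-1021/12.74)(45.63/4063.5).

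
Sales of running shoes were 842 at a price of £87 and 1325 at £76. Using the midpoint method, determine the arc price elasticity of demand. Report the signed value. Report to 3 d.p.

-3.303

ΔQ = 1325 − 842 = 483; ΔP = 76 − 87 = -11.
Midpoints: P̄ = 81.50, Q̄ = 1083.5.
ε = (ΔQ/ΔP)(P̄/Q̄) = (483/-11)(81.50/1083.5).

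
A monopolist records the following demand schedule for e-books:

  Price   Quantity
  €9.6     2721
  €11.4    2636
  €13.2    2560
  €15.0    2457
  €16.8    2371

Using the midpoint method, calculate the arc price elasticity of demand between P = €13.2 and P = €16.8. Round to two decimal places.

-0.32

At P = 13.2, Q = 2560; at P = 16.8, Q = 2371.
ΔQ = -189, ΔP = 3.6. Midpoints: P̄ = 15.00, Q̄ = 2465.5.
ε = (ΔQ/ΔP)(P̄/Q̄) = (-189/3.6)(15.00/2465.5).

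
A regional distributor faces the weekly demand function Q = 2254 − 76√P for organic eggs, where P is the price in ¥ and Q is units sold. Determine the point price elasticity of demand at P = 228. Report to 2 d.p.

-0.52

At P = 228, Q = 1106.425.
dQ/dP = −76/(2√P) = -2.517.
ε = (dQ/dP)(P/Q) = (-2.517)(228/1106.425).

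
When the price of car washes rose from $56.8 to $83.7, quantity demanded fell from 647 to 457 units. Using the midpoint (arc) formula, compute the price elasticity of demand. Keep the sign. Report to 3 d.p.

-0.899

ΔQ = 457 − 647 = -190; ΔP = 83.7 − 56.8 = 26.9.
Midpoints: P̄ = 70.25, Q̄ = 552.0.
ε = (ΔQ/ΔP)(P̄/Q̄) = (-190/26.9)(70.25/552.0).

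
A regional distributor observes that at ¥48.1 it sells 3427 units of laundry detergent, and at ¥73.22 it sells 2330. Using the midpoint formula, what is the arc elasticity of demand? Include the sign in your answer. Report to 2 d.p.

ΔQ = 2330 − 3427 = -1097; ΔP = 73.22 − 48.1 = 25.12.
Midpoints: P̄ = 60.66, Q̄ = 2878.5.
ε = (ΔQ/ΔP)(P̄/Q̄) = (-1097/25.12)(60.66/2878.5).

-0.92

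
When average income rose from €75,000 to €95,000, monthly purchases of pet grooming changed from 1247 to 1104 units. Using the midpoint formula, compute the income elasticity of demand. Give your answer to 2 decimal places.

ΔQ = -143, ΔI = 20000. Midpoints: Ī = 85,000, Q̄ = 1175.5.
ε_I = (ΔQ/ΔI)(Ī/Q̄) = (-143/20000)(85000/1175.5).

-0.52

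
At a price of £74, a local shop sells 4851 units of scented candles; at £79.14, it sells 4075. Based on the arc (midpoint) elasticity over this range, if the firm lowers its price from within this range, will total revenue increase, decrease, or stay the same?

increase

Arc ε = (-776/5.14)(76.57/4463.0) ≈ -2.590.
|ε| = 2.59 > 1, so demand is elastic. A price cut therefore raises total revenue.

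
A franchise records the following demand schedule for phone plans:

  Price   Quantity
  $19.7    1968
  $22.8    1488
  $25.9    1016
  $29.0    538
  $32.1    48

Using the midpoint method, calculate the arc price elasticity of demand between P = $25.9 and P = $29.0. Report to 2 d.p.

At P = 25.9, Q = 1016; at P = 29.0, Q = 538.
ΔQ = -478, ΔP = 3.1. Midpoints: P̄ = 27.45, Q̄ = 777.0.
ε = (ΔQ/ΔP)(P̄/Q̄) = (-478/3.1)(27.45/777.0).

-5.45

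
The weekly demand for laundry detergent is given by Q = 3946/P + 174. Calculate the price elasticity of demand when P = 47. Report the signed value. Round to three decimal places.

-0.325

At P = 47, Q = 257.957.
dQ/dP = −3946/P² = -1.786.
ε = (dQ/dP)(P/Q) = (-1.786)(47/257.957).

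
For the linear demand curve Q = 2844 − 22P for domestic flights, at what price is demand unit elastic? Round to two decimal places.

64.64

For linear demand Q = a − bP, ε = −bP/(a − bP). |ε| = 1 when bP = a − bP, i.e. P = a/(2b).
P = 2844/(2·22) = 2844/44 = 64.6364.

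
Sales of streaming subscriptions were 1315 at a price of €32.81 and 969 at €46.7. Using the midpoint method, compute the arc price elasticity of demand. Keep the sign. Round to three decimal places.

-0.867

ΔQ = 969 − 1315 = -346; ΔP = 46.7 − 32.81 = 13.89.
Midpoints: P̄ = 39.76, Q̄ = 1142.0.
ε = (ΔQ/ΔP)(P̄/Q̄) = (-346/13.89)(39.76/1142.0).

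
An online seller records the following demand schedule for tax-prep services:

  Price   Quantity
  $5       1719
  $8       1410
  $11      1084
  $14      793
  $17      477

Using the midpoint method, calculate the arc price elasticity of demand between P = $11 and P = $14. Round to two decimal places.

At P = 11, Q = 1084; at P = 14, Q = 793.
ΔQ = -291, ΔP = 3. Midpoints: P̄ = 12.50, Q̄ = 938.5.
ε = (ΔQ/ΔP)(P̄/Q̄) = (-291/3)(12.50/938.5).

-1.29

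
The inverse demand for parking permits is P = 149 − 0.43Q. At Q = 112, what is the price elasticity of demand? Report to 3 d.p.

At Q = 112, P = 149 − 0.43(112) = 100.84.
dP/dQ = −0.43, so dQ/dP = 1/(−0.43) = -2.326.
ε = (dQ/dP)(P/Q) = (-2.326)(100.84/112).

-2.094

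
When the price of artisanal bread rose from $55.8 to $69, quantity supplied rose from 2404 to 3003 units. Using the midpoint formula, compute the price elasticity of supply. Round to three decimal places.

1.047

ΔQ = 3003 − 2404 = 599; ΔP = 69 − 55.8 = 13.2.
Midpoints: P̄ = 62.40, Q̄ = 2703.5.
ε_s = (ΔQ/ΔP)(P̄/Q̄) = (599/13.2)(62.40/2703.5).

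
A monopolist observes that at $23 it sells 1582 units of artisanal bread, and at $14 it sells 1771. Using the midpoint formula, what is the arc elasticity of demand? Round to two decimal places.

-0.23

ΔQ = 1771 − 1582 = 189; ΔP = 14 − 23 = -9.
Midpoints: P̄ = 18.50, Q̄ = 1676.5.
ε = (ΔQ/ΔP)(P̄/Q̄) = (189/-9)(18.50/1676.5).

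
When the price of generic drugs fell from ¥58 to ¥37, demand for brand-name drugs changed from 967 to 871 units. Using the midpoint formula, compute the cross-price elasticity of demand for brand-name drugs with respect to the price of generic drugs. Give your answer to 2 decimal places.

0.24

ΔQ_x = 871 − 967 = -96; ΔP_y = 37 − 58 = -21.
Midpoints: P̄_y = 47.50, Q̄_x = 919.0.
ε_xy = (ΔQ_x/ΔP_y)(P̄_y/Q̄_x) = (-96/-21)(47.50/919.0).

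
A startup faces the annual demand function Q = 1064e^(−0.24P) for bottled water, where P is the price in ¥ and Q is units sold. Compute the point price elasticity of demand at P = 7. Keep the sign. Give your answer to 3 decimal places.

-1.680

At P = 7, Q = 198.302.
dQ/dP = −0.24·1064e^(−0.24P) = −0.24Q = -47.592.
ε = (dQ/dP)(P/Q) = (-47.592)(7/198.302).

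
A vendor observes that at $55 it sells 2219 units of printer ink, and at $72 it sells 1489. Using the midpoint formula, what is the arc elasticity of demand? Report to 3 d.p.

ΔQ = 1489 − 2219 = -730; ΔP = 72 − 55 = 17.
Midpoints: P̄ = 63.50, Q̄ = 1854.0.
ε = (ΔQ/ΔP)(P̄/Q̄) = (-730/17)(63.50/1854.0).

-1.471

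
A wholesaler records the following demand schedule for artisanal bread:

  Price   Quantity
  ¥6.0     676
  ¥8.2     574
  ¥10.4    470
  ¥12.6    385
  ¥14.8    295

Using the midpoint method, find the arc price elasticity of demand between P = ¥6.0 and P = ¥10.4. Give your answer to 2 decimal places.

At P = 6.0, Q = 676; at P = 10.4, Q = 470.
ΔQ = -206, ΔP = 4.4. Midpoints: P̄ = 8.20, Q̄ = 573.0.
ε = (ΔQ/ΔP)(P̄/Q̄) = (-206/4.4)(8.20/573.0).

-0.67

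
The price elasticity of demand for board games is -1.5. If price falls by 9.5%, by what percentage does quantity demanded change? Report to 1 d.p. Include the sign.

%ΔQ ≈ ε × %ΔP = (-1.5)(-9.5%) = 14.25%.

14.3%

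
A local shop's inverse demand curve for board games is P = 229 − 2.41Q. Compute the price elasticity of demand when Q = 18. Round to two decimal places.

-4.28

At Q = 18, P = 229 − 2.41(18) = 185.62.
dP/dQ = −2.41, so dQ/dP = 1/(−2.41) = -0.415.
ε = (dQ/dP)(P/Q) = (-0.415)(185.62/18).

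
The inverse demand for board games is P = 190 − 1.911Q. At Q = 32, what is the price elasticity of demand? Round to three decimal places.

-2.107

At Q = 32, P = 190 − 1.911(32) = 128.85.
dP/dQ = −1.911, so dQ/dP = 1/(−1.911) = -0.523.
ε = (dQ/dP)(P/Q) = (-0.523)(128.85/32).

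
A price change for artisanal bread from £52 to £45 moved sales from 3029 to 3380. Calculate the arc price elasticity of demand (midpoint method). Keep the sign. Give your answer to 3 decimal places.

-0.759

ΔQ = 3380 − 3029 = 351; ΔP = 45 − 52 = -7.
Midpoints: P̄ = 48.50, Q̄ = 3204.5.
ε = (ΔQ/ΔP)(P̄/Q̄) = (351/-7)(48.50/3204.5).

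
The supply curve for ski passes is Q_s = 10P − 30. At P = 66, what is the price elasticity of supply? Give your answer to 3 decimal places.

At P = 66, Q_s = 630.
dQ_s/dP = 10.
ε_s = (dQ_s/dP)(P/Q_s) = (10)(66/630).

1.048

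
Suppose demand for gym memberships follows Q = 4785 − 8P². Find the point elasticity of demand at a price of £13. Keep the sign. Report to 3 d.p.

At P = 13, Q = 3433.
dQ/dP = −16P = -208.
ε = (dQ/dP)(P/Q) = (-208)(13/3433).
|ε| < 1, so demand is inelastic at this price.

-0.788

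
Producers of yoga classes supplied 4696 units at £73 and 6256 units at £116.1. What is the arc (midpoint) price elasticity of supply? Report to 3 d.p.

ΔQ = 6256 − 4696 = 1560; ΔP = 116.1 − 73 = 43.1.
Midpoints: P̄ = 94.55, Q̄ = 5476.0.
ε_s = (ΔQ/ΔP)(P̄/Q̄) = (1560/43.1)(94.55/5476.0).

0.625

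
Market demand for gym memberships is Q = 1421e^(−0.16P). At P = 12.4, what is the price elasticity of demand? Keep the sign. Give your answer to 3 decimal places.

-1.984

At P = 12.4, Q = 195.413.
dQ/dP = −0.16·1421e^(−0.16P) = −0.16Q = -31.266.
ε = (dQ/dP)(P/Q) = (-31.266)(12.4/195.413).
|ε| > 1, so demand is elastic at this price.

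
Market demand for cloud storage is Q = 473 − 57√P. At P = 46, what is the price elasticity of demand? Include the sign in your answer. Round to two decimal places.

At P = 46, Q = 86.407.
dQ/dP = −57/(2√P) = -4.202.
ε = (dQ/dP)(P/Q) = (-4.202)(46/86.407).
|ε| > 1, so demand is elastic at this price.

-2.24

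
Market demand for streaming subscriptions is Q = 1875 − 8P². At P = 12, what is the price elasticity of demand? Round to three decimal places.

At P = 12, Q = 723.
dQ/dP = −16P = -192.
ε = (dQ/dP)(P/Q) = (-192)(12/723).

-3.187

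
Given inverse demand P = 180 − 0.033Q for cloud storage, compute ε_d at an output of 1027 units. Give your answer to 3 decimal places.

At Q = 1027, P = 180 − 0.033(1027) = 146.11.
dP/dQ = −0.033, so dQ/dP = 1/(−0.033) = -30.303.
ε = (dQ/dP)(P/Q) = (-30.303)(146.11/1027).

-4.311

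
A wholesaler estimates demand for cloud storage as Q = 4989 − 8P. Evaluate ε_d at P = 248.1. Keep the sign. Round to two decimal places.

-0.66

At P = 248.1, Q = 3004.200.
dQ/dP = −8.
ε = (dQ/dP)(P/Q) = (-8)(248.1/3004.200).
|ε| < 1, so demand is inelastic at this price.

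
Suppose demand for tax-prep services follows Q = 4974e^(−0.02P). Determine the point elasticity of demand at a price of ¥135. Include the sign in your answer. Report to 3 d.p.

At P = 135, Q = 334.280.
dQ/dP = −0.02·4974e^(−0.02P) = −0.02Q = -6.686.
ε = (dQ/dP)(P/Q) = (-6.686)(135/334.280).
|ε| > 1, so demand is elastic at this price.

-2.700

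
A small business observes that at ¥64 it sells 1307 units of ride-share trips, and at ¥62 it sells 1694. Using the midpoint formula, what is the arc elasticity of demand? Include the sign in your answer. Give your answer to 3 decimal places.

-8.124

ΔQ = 1694 − 1307 = 387; ΔP = 62 − 64 = -2.
Midpoints: P̄ = 63.00, Q̄ = 1500.5.
ε = (ΔQ/ΔP)(P̄/Q̄) = (387/-2)(63.00/1500.5).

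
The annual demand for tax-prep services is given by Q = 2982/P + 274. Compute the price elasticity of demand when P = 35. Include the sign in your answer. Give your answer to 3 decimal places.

-0.237

At P = 35, Q = 359.200.
dQ/dP = −2982/P² = -2.434.
ε = (dQ/dP)(P/Q) = (-2.434)(35/359.200).
|ε| < 1, so demand is inelastic at this price.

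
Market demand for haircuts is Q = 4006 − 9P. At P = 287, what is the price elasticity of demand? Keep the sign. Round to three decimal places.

At P = 287, Q = 1423.
dQ/dP = −9.
ε = (dQ/dP)(P/Q) = (-9)(287/1423).

-1.815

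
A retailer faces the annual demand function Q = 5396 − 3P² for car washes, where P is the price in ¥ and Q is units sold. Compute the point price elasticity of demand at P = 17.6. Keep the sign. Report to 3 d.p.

-0.416

At P = 17.6, Q = 4466.720.
dQ/dP = −6P = -105.600.
ε = (dQ/dP)(P/Q) = (-105.600)(17.6/4466.720).
|ε| < 1, so demand is inelastic at this price.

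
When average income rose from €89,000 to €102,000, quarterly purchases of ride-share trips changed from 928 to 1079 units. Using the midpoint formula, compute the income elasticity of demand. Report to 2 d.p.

ΔQ = 151, ΔI = 13000. Midpoints: Ī = 95,500, Q̄ = 1003.5.
ε_I = (ΔQ/ΔI)(Ī/Q̄) = (151/13000)(95500/1003.5).
ε_I > 0, so the good is normal.

1.11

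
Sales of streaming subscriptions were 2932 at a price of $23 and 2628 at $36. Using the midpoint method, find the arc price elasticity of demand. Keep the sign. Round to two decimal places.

-0.25

ΔQ = 2628 − 2932 = -304; ΔP = 36 − 23 = 13.
Midpoints: P̄ = 29.50, Q̄ = 2780.0.
ε = (ΔQ/ΔP)(P̄/Q̄) = (-304/13)(29.50/2780.0).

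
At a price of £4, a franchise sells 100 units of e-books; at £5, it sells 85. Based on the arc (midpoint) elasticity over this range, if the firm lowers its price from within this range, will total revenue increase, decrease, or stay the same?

Arc ε = (-15/1)(4.50/92.5) ≈ -0.730.
|ε| = 0.73 < 1, so demand is inelastic. A price cut therefore reduces total revenue.

decrease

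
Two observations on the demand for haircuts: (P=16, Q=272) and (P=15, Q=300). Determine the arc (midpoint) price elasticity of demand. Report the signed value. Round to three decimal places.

-1.517

ΔQ = 300 − 272 = 28; ΔP = 15 − 16 = -1.
Midpoints: P̄ = 15.50, Q̄ = 286.0.
ε = (ΔQ/ΔP)(P̄/Q̄) = (28/-1)(15.50/286.0).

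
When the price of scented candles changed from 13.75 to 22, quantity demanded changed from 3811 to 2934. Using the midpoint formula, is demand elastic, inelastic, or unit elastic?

inelastic

Arc ε ≈ -0.563.
|ε| = 0.56 < 1.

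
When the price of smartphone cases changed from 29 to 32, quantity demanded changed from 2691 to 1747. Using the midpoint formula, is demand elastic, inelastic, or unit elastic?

elastic

Arc ε ≈ -4.325.
|ε| = 4.33 > 1.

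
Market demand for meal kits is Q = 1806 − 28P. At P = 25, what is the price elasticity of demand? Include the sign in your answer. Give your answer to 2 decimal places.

At P = 25, Q = 1106.
dQ/dP = −28.
ε = (dQ/dP)(P/Q) = (-28)(25/1106).

-0.63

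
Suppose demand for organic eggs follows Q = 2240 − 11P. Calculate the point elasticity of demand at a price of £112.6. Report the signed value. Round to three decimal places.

At P = 112.6, Q = 1001.400.
dQ/dP = −11.
ε = (dQ/dP)(P/Q) = (-11)(112.6/1001.400).
|ε| > 1, so demand is elastic at this price.

-1.237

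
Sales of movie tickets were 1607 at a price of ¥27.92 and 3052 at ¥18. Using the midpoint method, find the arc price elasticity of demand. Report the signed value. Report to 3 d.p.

ΔQ = 3052 − 1607 = 1445; ΔP = 18 − 27.92 = -9.92.
Midpoints: P̄ = 22.96, Q̄ = 2329.5.
ε = (ΔQ/ΔP)(P̄/Q̄) = (1445/-9.92)(22.96/2329.5).

-1.436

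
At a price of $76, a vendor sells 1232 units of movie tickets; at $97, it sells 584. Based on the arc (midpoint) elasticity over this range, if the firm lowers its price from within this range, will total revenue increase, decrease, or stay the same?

Arc ε = (-648/21)(86.50/908.0) ≈ -2.940.
|ε| = 2.94 > 1, so demand is elastic. A price cut therefore raises total revenue.

increase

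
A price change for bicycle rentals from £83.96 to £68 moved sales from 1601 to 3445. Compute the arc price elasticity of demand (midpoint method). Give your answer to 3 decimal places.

ΔQ = 3445 − 1601 = 1844; ΔP = 68 − 83.96 = -15.96.
Midpoints: P̄ = 75.98, Q̄ = 2523.0.
ε = (ΔQ/ΔP)(P̄/Q̄) = (1844/-15.96)(75.98/2523.0).

-3.479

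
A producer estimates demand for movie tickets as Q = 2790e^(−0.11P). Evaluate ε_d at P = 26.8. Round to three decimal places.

-2.948

At P = 26.8, Q = 146.320.
dQ/dP = −0.11·2790e^(−0.11P) = −0.11Q = -16.095.
ε = (dQ/dP)(P/Q) = (-16.095)(26.8/146.320).
|ε| > 1, so demand is elastic at this price.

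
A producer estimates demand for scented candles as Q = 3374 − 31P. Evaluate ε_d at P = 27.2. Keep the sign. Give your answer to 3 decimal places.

-0.333

At P = 27.2, Q = 2530.800.
dQ/dP = −31.
ε = (dQ/dP)(P/Q) = (-31)(27.2/2530.800).
|ε| < 1, so demand is inelastic at this price.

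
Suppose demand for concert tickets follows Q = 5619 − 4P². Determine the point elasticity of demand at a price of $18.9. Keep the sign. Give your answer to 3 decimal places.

At P = 18.9, Q = 4190.160.
dQ/dP = −8P = -151.200.
ε = (dQ/dP)(P/Q) = (-151.200)(18.9/4190.160).

-0.682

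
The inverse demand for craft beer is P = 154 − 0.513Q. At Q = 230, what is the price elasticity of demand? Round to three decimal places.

At Q = 230, P = 154 − 0.513(230) = 36.01.
dP/dQ = −0.513, so dQ/dP = 1/(−0.513) = -1.949.
ε = (dQ/dP)(P/Q) = (-1.949)(36.01/230).

-0.305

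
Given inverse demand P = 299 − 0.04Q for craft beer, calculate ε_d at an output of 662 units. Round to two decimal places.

-10.29

At Q = 662, P = 299 − 0.04(662) = 272.52.
dP/dQ = −0.04, so dQ/dP = 1/(−0.04) = -25.000.
ε = (dQ/dP)(P/Q) = (-25.000)(272.52/662).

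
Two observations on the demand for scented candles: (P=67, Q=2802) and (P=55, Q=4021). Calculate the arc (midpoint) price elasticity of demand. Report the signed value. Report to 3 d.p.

ΔQ = 4021 − 2802 = 1219; ΔP = 55 − 67 = -12.
Midpoints: P̄ = 61.00, Q̄ = 3411.5.
ε = (ΔQ/ΔP)(P̄/Q̄) = (1219/-12)(61.00/3411.5).

-1.816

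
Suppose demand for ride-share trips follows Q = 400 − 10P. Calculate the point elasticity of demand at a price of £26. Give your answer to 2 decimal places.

At P = 26, Q = 140.
dQ/dP = −10.
ε = (dQ/dP)(P/Q) = (-10)(26/140).
|ε| > 1, so demand is elastic at this price.

-1.86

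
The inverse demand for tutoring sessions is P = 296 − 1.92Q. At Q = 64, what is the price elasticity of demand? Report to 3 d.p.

-1.409

At Q = 64, P = 296 − 1.92(64) = 173.12.
dP/dQ = −1.92, so dQ/dP = 1/(−1.92) = -0.521.
ε = (dQ/dP)(P/Q) = (-0.521)(173.12/64).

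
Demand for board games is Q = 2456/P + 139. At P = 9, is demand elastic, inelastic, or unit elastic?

inelastic

Q = 411.889, dQ/dP = -30.321.
ε = (dQ/dP)(P/Q) ≈ -0.663.
|ε| = 0.66 < 1.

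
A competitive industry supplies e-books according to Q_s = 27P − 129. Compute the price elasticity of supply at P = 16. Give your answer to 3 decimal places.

1.426

At P = 16, Q_s = 303.
dQ_s/dP = 27.
ε_s = (dQ_s/dP)(P/Q_s) = (27)(16/303).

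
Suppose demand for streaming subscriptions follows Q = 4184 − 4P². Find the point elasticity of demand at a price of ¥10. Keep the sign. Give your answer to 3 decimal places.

At P = 10, Q = 3784.
dQ/dP = −8P = -80.
ε = (dQ/dP)(P/Q) = (-80)(10/3784).

-0.211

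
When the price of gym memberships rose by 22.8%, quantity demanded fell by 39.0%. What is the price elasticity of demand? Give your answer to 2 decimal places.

ε = %ΔQ / %ΔP = (-39.0)/(22.8) = -1.711.

-1.71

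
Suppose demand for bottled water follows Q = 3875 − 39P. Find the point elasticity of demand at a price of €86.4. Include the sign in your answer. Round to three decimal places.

At P = 86.4, Q = 505.400.
dQ/dP = −39.
ε = (dQ/dP)(P/Q) = (-39)(86.4/505.400).

-6.667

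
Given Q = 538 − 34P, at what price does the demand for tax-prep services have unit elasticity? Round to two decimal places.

For linear demand Q = a − bP, ε = −bP/(a − bP). |ε| = 1 when bP = a − bP, i.e. P = a/(2b).
P = 538/(2·34) = 538/68 = 7.9118.

7.91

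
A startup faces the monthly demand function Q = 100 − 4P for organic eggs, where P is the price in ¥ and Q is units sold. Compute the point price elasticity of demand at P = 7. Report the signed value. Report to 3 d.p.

At P = 7, Q = 72.
dQ/dP = −4.
ε = (dQ/dP)(P/Q) = (-4)(7/72).

-0.389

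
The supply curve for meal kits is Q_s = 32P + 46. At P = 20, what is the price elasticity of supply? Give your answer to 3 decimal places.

0.933

At P = 20, Q_s = 686.
dQ_s/dP = 32.
ε_s = (dQ_s/dP)(P/Q_s) = (32)(20/686).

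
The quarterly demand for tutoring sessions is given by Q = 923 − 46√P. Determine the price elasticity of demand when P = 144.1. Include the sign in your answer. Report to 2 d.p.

At P = 144.1, Q = 370.808.
dQ/dP = −46/(2√P) = -1.916.
ε = (dQ/dP)(P/Q) = (-1.916)(144.1/370.808).

-0.74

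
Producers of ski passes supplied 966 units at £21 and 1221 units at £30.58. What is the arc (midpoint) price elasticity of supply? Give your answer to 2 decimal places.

0.63

ΔQ = 1221 − 966 = 255; ΔP = 30.58 − 21 = 9.58.
Midpoints: P̄ = 25.79, Q̄ = 1093.5.
ε_s = (ΔQ/ΔP)(P̄/Q̄) = (255/9.58)(25.79/1093.5).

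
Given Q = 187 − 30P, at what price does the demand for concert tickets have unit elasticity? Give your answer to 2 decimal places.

For linear demand Q = a − bP, ε = −bP/(a − bP). |ε| = 1 when bP = a − bP, i.e. P = a/(2b).
P = 187/(2·30) = 187/60 = 3.1167.

3.12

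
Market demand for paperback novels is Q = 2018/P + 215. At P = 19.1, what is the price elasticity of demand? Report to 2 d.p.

At P = 19.1, Q = 320.654.
dQ/dP = −2018/P² = -5.532.
ε = (dQ/dP)(P/Q) = (-5.532)(19.1/320.654).

-0.33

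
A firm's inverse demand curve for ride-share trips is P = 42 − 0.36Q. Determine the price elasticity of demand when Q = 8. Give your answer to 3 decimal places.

-13.583

At Q = 8, P = 42 − 0.36(8) = 39.12.
dP/dQ = −0.36, so dQ/dP = 1/(−0.36) = -2.778.
ε = (dQ/dP)(P/Q) = (-2.778)(39.12/8).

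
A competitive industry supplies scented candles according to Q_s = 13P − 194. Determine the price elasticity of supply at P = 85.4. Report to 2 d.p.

1.21

At P = 85.4, Q_s = 916.20.
dQ_s/dP = 13.
ε_s = (dQ_s/dP)(P/Q_s) = (13)(85.4/916.20).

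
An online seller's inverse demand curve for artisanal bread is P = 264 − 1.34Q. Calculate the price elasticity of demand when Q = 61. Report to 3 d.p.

At Q = 61, P = 264 − 1.34(61) = 182.26.
dP/dQ = −1.34, so dQ/dP = 1/(−1.34) = -0.746.
ε = (dQ/dP)(P/Q) = (-0.746)(182.26/61).

-2.230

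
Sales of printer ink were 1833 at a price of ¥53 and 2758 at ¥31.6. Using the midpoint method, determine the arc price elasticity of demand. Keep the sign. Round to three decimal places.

ΔQ = 2758 − 1833 = 925; ΔP = 31.6 − 53 = -21.4.
Midpoints: P̄ = 42.30, Q̄ = 2295.5.
ε = (ΔQ/ΔP)(P̄/Q̄) = (925/-21.4)(42.30/2295.5).

-0.797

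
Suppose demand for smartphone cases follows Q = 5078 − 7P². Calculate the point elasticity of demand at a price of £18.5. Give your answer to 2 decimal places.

At P = 18.5, Q = 2682.250.
dQ/dP = −14P = -259.
ε = (dQ/dP)(P/Q) = (-259)(18.5/2682.250).
|ε| > 1, so demand is elastic at this price.

-1.79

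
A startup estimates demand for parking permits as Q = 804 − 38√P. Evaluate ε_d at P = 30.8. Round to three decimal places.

At P = 30.8, Q = 593.109.
dQ/dP = −38/(2√P) = -3.424.
ε = (dQ/dP)(P/Q) = (-3.424)(30.8/593.109).
|ε| < 1, so demand is inelastic at this price.

-0.178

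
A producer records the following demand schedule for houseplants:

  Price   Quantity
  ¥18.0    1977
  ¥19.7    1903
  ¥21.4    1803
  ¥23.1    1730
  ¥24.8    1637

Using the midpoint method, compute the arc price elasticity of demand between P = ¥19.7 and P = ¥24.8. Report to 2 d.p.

-0.66

At P = 19.7, Q = 1903; at P = 24.8, Q = 1637.
ΔQ = -266, ΔP = 5.1. Midpoints: P̄ = 22.25, Q̄ = 1770.0.
ε = (ΔQ/ΔP)(P̄/Q̄) = (-266/5.1)(22.25/1770.0).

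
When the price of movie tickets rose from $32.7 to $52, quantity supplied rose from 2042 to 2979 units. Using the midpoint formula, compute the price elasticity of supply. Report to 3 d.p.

0.819

ΔQ = 2979 − 2042 = 937; ΔP = 52 − 32.7 = 19.3.
Midpoints: P̄ = 42.35, Q̄ = 2510.5.
ε_s = (ΔQ/ΔP)(P̄/Q̄) = (937/19.3)(42.35/2510.5).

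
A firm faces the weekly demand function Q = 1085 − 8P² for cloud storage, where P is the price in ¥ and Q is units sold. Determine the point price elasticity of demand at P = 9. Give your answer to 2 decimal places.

At P = 9, Q = 437.
dQ/dP = −16P = -144.
ε = (dQ/dP)(P/Q) = (-144)(9/437).
|ε| > 1, so demand is elastic at this price.

-2.97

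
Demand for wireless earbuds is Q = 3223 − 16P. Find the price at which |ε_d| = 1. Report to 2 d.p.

For linear demand Q = a − bP, ε = −bP/(a − bP). |ε| = 1 when bP = a − bP, i.e. P = a/(2b).
P = 3223/(2·16) = 3223/32 = 100.7188.

100.72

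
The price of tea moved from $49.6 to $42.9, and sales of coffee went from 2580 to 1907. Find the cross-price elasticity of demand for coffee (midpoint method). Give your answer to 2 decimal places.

2.07

ΔQ_x = 1907 − 2580 = -673; ΔP_y = 42.9 − 49.6 = -6.7.
Midpoints: P̄_y = 46.25, Q̄_x = 2243.5.
ε_xy = (ΔQ_x/ΔP_y)(P̄_y/Q̄_x) = (-673/-6.7)(46.25/2243.5).
ε_xy > 0, so the goods are substitutes.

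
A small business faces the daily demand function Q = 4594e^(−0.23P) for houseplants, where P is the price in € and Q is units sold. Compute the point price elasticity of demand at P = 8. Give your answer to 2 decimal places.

-1.84

At P = 8, Q = 729.607.
dQ/dP = −0.23·4594e^(−0.23P) = −0.23Q = -167.810.
ε = (dQ/dP)(P/Q) = (-167.810)(8/729.607).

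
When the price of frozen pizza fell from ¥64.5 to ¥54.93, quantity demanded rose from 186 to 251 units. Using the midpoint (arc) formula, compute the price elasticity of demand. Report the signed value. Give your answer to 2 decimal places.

ΔQ = 251 − 186 = 65; ΔP = 54.93 − 64.5 = -9.57.
Midpoints: P̄ = 59.72, Q̄ = 218.5.
ε = (ΔQ/ΔP)(P̄/Q̄) = (65/-9.57)(59.72/218.5).

-1.86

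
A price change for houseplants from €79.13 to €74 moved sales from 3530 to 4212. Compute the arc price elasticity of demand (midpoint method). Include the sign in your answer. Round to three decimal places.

-2.630

ΔQ = 4212 − 3530 = 682; ΔP = 74 − 79.13 = -5.13.
Midpoints: P̄ = 76.56, Q̄ = 3871.0.
ε = (ΔQ/ΔP)(P̄/Q̄) = (682/-5.13)(76.56/3871.0).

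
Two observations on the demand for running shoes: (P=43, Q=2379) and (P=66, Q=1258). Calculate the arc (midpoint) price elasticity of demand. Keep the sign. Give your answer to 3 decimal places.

ΔQ = 1258 − 2379 = -1121; ΔP = 66 − 43 = 23.
Midpoints: P̄ = 54.50, Q̄ = 1818.5.
ε = (ΔQ/ΔP)(P̄/Q̄) = (-1121/23)(54.50/1818.5).

-1.461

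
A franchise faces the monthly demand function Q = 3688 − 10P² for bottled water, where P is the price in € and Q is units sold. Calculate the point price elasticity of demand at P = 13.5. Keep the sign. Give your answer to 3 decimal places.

-1.954

At P = 13.5, Q = 1865.500.
dQ/dP = −20P = -270.
ε = (dQ/dP)(P/Q) = (-270)(13.5/1865.500).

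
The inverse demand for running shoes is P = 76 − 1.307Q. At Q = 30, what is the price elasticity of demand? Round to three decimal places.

At Q = 30, P = 76 − 1.307(30) = 36.79.
dP/dQ = −1.307, so dQ/dP = 1/(−1.307) = -0.765.
ε = (dQ/dP)(P/Q) = (-0.765)(36.79/30).

-0.938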